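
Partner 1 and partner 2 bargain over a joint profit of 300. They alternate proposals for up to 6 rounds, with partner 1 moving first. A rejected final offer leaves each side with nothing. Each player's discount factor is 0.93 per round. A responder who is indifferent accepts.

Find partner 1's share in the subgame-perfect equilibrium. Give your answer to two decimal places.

Round 6 (partner 2 proposes): partner 1 will accept anything ≥ 0, so partner 2 offers 0 and keeps 300.
Round 5 (partner 1 proposes): partner 2 can get 300 next round, worth 0.93 × 300 = 279 now, so partner 1 offers 279, keeping 21.
Round 4 (partner 2 proposes): partner 1 can get 21 next round, worth 0.93 × 21 = 19.53 now. Partner 2 offers 19.53 and keeps 300 − 19.53 = 280.47.
Round 3 (partner 1 proposes): partner 2 can get 280.47 next round, worth 0.93 × 280.47 = 260.8371 now; partner 1 offers that and keeps 39.1629.
Round 2 (partner 2 proposes): partner 1 can get 39.1629 next round, worth 0.93 × 39.1629 = 36.421497 now; partner 2 offers that and keeps 263.578503.
Round 1 (partner 1 proposes): partner 2 can get 263.578503 next round, worth 0.93 × 263.578503 = 245.12800779 now. Partner 1 offers 245.12800779 and keeps 300 − 245.12800779 = 54.87199221.

54.87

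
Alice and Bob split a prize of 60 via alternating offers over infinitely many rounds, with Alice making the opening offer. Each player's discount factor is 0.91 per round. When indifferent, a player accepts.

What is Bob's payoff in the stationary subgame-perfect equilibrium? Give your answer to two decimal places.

28.59

Let x be Alice's share when Alice proposes and y be Bob's share when Bob proposes.
Bob accepts iff offered ≥ 0.91·y, so x = 60 − 0.91y. Symmetrically y = 60 − 0.91x.
Substituting: x = 60 − 0.91(60 − 0.91x), giving x(1 − 0.91·0.91) = 60(1 − 0.91).
So x = 60 × 0.09 / 0.1719 ≈ 31.4136, and Bob receives 60 − x ≈ 28.5864.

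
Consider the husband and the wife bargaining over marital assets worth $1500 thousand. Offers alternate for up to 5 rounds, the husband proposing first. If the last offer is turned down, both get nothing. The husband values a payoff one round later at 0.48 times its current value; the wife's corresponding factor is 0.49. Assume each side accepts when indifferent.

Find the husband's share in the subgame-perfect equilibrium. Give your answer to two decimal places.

1027.91

Round 5 (the husband proposes): rejection yields 0 for the wife; the husband offers 0 and keeps 1500.
Round 4 (the wife proposes): the husband can get 1500 next round, worth 0.48 × 1500 = 720 now, so the wife offers 720, keeping 780.
Round 3 (the husband proposes): the wife can get 780 next round, worth 0.49 × 780 = 382.2 now. The husband offers 382.2 and keeps 1500 − 382.2 = 1117.8.
Round 2 (the wife proposes): the husband can get 1117.8 next round, worth 0.48 × 1117.8 = 536.544 now; the wife offers that and keeps 963.456.
Round 1 (the husband proposes): the wife can get 963.456 next round, worth 0.49 × 963.456 = 472.09344 now. The husband offers 472.09344 and keeps 1500 − 472.09344 = 1027.90656.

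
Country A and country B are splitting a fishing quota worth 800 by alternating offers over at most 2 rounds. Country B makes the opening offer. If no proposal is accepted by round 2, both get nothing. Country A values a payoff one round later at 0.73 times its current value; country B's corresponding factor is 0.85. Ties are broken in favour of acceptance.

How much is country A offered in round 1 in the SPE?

Solve by backward induction from round 2.
Round 2 (country A proposes): country B will accept anything ≥ 0, so country A offers 0 and keeps 800.
Round 1 (country B proposes): country A can get 800 next round, worth 0.73 × 800 = 584 now; country B offers that and keeps 216.

584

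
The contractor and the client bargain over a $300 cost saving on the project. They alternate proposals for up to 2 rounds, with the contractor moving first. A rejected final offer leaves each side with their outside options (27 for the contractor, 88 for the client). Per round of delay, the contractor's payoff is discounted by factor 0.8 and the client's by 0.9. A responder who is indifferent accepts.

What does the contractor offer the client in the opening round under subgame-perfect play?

Round 2 (the client proposes): the contractor gets 27 if talks fail, so the client offers 27 and keeps 273.
Round 1 (the contractor proposes): the client can get 273 next round, worth 0.9 × 273 = 245.7 now; the contractor offers that and keeps 54.3.

245.7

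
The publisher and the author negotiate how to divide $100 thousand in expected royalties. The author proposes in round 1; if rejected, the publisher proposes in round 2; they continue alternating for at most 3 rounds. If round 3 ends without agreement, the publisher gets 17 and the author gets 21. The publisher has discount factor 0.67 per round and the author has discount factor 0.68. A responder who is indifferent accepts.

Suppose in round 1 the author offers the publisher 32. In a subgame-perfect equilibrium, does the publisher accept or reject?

Accept

Work out the publisher's continuation value if the offer is rejected.
Round 3 (the author proposes): the publisher gets 17 if talks fail, so the author offers 17 and keeps 83.
Round 2 (the publisher proposes): the author can get 83 next round, worth 0.68 × 83 = 56.44 now, so the publisher offers 56.44, keeping 43.56.
So by rejecting in round 1, the publisher gets 43.56 next round, worth 0.67 × 43.56 = 29.1852 now.
Offer 32 ≥ 29.1852, so the publisher accepts.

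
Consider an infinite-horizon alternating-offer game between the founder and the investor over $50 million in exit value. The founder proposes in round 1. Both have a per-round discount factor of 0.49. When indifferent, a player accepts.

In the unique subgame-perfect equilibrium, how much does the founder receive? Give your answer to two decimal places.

When the founder proposes, the investor accepts any offer worth at least 0.49 times what the investor would get by proposing next round; and vice versa.
This gives x = 50 − 0.49y and y = 50 − 0.49x, where x and y are each side's share when it proposes.
Hence (1 − 0.49·0.49)x = 50(1 − 0.49), i.e. 0.7599·x = 25.5.
x ≈ 33.5570; the investor's share is 50 − x ≈ 16.4430.

33.56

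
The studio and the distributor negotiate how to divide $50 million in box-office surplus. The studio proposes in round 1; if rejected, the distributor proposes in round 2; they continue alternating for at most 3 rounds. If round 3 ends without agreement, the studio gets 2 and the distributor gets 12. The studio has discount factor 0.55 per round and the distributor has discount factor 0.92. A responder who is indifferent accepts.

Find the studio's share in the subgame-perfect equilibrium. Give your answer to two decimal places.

23.23

Round 3 (the studio proposes): the distributor gets 12 if talks fail, so the studio offers 12 and keeps 38.
Round 2 (the distributor proposes): the studio can get 38 next round, worth 0.55 × 38 = 20.9 now, so the distributor offers 20.9, keeping 29.1.
Round 1 (the studio proposes): the distributor can get 29.1 next round, worth 0.92 × 29.1 = 26.772 now, so the studio offers 26.772, keeping 23.228.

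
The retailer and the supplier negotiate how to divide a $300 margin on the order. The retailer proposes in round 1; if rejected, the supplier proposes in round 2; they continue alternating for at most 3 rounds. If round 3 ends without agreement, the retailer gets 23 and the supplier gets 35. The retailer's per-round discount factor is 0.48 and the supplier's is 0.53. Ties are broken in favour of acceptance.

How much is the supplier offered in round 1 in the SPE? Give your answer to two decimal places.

91.58

Round 3 (the retailer proposes): the supplier gets 35 if talks fail, so the retailer offers 35 and keeps 265.
Round 2 (the supplier proposes): the retailer can get 265 next round, worth 0.48 × 265 = 127.2 now. The supplier offers 127.2 and keeps 300 − 127.2 = 172.8.
Round 1 (the retailer proposes): the supplier can get 172.8 next round, worth 0.53 × 172.8 = 91.584 now; the retailer offers that and keeps 208.416.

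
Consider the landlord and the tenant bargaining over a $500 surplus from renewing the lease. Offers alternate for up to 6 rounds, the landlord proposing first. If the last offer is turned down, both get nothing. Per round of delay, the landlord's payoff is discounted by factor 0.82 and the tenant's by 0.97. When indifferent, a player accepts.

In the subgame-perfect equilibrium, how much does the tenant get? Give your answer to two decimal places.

463.58

Round 6 (the tenant proposes): rejection yields 0 for the landlord; the tenant offers 0 and keeps 500.
Round 5 (the landlord proposes): the tenant can get 500 next round, worth 0.97 × 500 = 485 now, so the landlord offers 485, keeping 15.
Round 4 (the tenant proposes): the landlord can get 15 next round, worth 0.82 × 15 = 12.3 now. The tenant offers 12.3 and keeps 500 − 12.3 = 487.7.
Round 3 (the landlord proposes): the tenant can get 487.7 next round, worth 0.97 × 487.7 = 473.069 now; the landlord offers that and keeps 26.931.
Round 2 (the tenant proposes): the landlord can get 26.931 next round, worth 0.82 × 26.931 = 22.08342 now; the tenant offers that and keeps 477.91658.
Round 1 (the landlord proposes): the tenant can get 477.91658 next round, worth 0.97 × 477.91658 = 463.5790826 now; the landlord offers that and keeps 36.4209174.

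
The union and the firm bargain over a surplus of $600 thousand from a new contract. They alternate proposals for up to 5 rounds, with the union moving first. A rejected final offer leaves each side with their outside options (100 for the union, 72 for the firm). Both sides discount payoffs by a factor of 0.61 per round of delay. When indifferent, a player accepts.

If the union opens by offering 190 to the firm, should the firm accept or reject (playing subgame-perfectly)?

Reject

Round 5 (the union proposes): the firm gets 72 if talks fail, so the union offers 72 and keeps 528.
Round 4 (the firm proposes): the union can get 528 next round, worth 0.61 × 528 = 322.08 now, so the firm offers 322.08, keeping 277.92.
Round 3 (the union proposes): the firm can get 277.92 next round, worth 0.61 × 277.92 = 169.5312 now. The union offers 169.5312 and keeps 600 − 169.5312 = 430.4688.
Round 2 (the firm proposes): the union can get 430.4688 next round, worth 0.61 × 430.4688 = 262.585968 now, so the firm offers 262.585968, keeping 337.414032.
So by rejecting in round 1, the firm gets 337.414032 next round, worth 0.61 × 337.414032 = 205.82255952 now.
Offer 190 < 205.82255952, so the firm rejects.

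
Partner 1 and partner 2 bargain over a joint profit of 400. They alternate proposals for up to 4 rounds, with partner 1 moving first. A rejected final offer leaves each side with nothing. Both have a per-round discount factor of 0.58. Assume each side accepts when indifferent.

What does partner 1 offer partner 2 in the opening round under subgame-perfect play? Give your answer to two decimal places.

175.48

Round 4 (partner 2 proposes): partner 1 will accept anything ≥ 0, so partner 2 offers 0 and keeps 400.
Round 3 (partner 1 proposes): partner 2 can get 400 next round, worth 0.58 × 400 = 232 now; partner 1 offers that and keeps 168.
Round 2 (partner 2 proposes): partner 1 can get 168 next round, worth 0.58 × 168 = 97.44 now. Partner 2 offers 97.44 and keeps 400 − 97.44 = 302.56.
Round 1 (partner 1 proposes): partner 2 can get 302.56 next round, worth 0.58 × 302.56 = 175.4848 now; partner 1 offers that and keeps 224.5152.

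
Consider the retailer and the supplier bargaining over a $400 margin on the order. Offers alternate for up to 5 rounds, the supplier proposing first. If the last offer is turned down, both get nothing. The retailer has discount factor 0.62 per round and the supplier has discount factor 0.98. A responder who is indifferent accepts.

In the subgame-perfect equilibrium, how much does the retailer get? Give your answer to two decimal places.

7.97

By backward induction:
Round 5 (the supplier proposes): the retailer will accept anything ≥ 0, so the supplier offers 0 and keeps 400.
Round 4 (the retailer proposes): the supplier can get 400 next round, worth 0.98 × 400 = 392 now. The retailer offers 392 and keeps 400 − 392 = 8.
Round 3 (the supplier proposes): the retailer can get 8 next round, worth 0.62 × 8 = 4.96 now; the supplier offers that and keeps 395.04.
Round 2 (the retailer proposes): the supplier can get 395.04 next round, worth 0.98 × 395.04 = 387.1392 now, so the retailer offers 387.1392, keeping 12.8608.
Round 1 (the supplier proposes): the retailer can get 12.8608 next round, worth 0.62 × 12.8608 = 7.973696 now, so the supplier offers 7.973696, keeping 392.026304.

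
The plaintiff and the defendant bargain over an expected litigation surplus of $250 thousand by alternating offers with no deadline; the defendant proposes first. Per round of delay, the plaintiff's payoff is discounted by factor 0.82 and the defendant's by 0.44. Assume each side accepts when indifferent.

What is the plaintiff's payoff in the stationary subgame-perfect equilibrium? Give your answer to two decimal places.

179.60

In a stationary SPE each proposer offers the other exactly their discounted continuation value.
If the defendant keeps x when proposing and the plaintiff keeps y when proposing, then x = 250 − 0.82y and y = 250 − 0.44x.
Solving: x = 250(1 − 0.82) / (1 − 0.44·0.82) = 45 / 0.6392 ≈ 70.4005.
The plaintiff gets 250 − 70.4005 ≈ 179.5995.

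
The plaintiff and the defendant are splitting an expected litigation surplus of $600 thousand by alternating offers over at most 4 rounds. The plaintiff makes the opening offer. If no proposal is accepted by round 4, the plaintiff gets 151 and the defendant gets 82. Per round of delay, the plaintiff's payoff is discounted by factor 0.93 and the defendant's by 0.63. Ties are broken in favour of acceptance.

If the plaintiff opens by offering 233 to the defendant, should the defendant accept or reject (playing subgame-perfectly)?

Work out the defendant's continuation value if the offer is rejected.
Round 4 (the defendant proposes): the plaintiff gets 151 if talks fail, so the defendant offers 151 and keeps 449.
Round 3 (the plaintiff proposes): the defendant can get 449 next round, worth 0.63 × 449 = 282.87 now; the plaintiff offers that and keeps 317.13.
Round 2 (the defendant proposes): the plaintiff can get 317.13 next round, worth 0.93 × 317.13 = 294.9309 now. The defendant offers 294.9309 and keeps 600 − 294.9309 = 305.0691.
So by rejecting in round 1, the defendant gets 305.0691 next round, worth 0.63 × 305.0691 = 192.193533 now.
Offer 233 ≥ 192.193533, so the defendant accepts.

Accept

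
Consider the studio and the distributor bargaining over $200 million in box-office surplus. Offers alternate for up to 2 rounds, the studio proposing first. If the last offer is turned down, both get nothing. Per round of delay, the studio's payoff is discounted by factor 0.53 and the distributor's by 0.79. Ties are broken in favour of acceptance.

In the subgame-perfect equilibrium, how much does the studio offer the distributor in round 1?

158

Round 2 (the distributor proposes): rejection yields 0 for the studio; the distributor offers 0 and keeps 200.
Round 1 (the studio proposes): the distributor can get 200 next round, worth 0.79 × 200 = 158 now. The studio offers 158 and keeps 200 − 158 = 42.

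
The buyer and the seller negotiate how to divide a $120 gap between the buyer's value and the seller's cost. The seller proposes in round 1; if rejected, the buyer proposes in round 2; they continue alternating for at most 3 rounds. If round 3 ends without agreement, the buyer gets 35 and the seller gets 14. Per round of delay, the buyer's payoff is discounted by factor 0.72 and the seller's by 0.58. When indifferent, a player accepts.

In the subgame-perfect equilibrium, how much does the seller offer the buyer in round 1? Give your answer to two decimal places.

50.90

Round 3 (the seller proposes): the buyer gets 35 if talks fail, so the seller offers 35 and keeps 85.
Round 2 (the buyer proposes): the seller can get 85 next round, worth 0.58 × 85 = 49.3 now. The buyer offers 49.3 and keeps 120 − 49.3 = 70.7.
Round 1 (the seller proposes): the buyer can get 70.7 next round, worth 0.72 × 70.7 = 50.904 now; the seller offers that and keeps 69.096.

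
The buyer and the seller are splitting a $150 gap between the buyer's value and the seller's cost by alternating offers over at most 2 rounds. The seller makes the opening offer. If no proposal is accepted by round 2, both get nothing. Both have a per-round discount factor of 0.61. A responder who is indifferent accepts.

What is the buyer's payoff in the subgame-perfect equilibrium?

91.5

Round 2 (the buyer proposes): the seller will accept anything ≥ 0, so the buyer offers 0 and keeps 150.
Round 1 (the seller proposes): the buyer can get 150 next round, worth 0.61 × 150 = 91.5 now, so the seller offers 91.5, keeping 58.5.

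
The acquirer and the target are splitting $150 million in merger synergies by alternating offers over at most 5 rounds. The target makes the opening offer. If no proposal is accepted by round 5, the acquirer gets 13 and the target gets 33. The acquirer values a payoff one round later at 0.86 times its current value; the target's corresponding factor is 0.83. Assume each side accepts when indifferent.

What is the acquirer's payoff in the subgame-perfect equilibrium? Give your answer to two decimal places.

44.21

Round 5 (the target proposes): the acquirer gets 13 if talks fail, so the target offers 13 and keeps 137.
Round 4 (the acquirer proposes): the target can get 137 next round, worth 0.83 × 137 = 113.71 now. The acquirer offers 113.71 and keeps 150 − 113.71 = 36.29.
Round 3 (the target proposes): the acquirer can get 36.29 next round, worth 0.86 × 36.29 = 31.2094 now; the target offers that and keeps 118.7906.
Round 2 (the acquirer proposes): the target can get 118.7906 next round, worth 0.83 × 118.7906 = 98.596198 now. The acquirer offers 98.596198 and keeps 150 − 98.596198 = 51.403802.
Round 1 (the target proposes): the acquirer can get 51.403802 next round, worth 0.86 × 51.403802 = 44.20726972 now; the target offers that and keeps 105.79273028.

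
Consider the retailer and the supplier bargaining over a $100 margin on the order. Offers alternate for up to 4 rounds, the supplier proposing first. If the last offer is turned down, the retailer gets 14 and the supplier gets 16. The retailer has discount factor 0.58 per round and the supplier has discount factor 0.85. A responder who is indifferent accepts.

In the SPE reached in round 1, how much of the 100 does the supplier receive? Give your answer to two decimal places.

Round 4 (the retailer proposes): the supplier gets 16 if talks fail, so the retailer offers 16 and keeps 84.
Round 3 (the supplier proposes): the retailer can get 84 next round, worth 0.58 × 84 = 48.72 now. The supplier offers 48.72 and keeps 100 − 48.72 = 51.28.
Round 2 (the retailer proposes): the supplier can get 51.28 next round, worth 0.85 × 51.28 = 43.588 now, so the retailer offers 43.588, keeping 56.412.
Round 1 (the supplier proposes): the retailer can get 56.412 next round, worth 0.58 × 56.412 = 32.71896 now; the supplier offers that and keeps 67.28104.

67.28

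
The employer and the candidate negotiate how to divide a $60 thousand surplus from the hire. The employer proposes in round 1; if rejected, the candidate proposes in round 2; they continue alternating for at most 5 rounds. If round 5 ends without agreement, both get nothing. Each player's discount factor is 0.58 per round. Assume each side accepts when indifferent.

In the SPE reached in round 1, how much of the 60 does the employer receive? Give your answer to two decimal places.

Round 5 (the employer proposes): the candidate will accept anything ≥ 0, so the employer offers 0 and keeps 60.
Round 4 (the candidate proposes): the employer can get 60 next round, worth 0.58 × 60 = 34.8 now, so the candidate offers 34.8, keeping 25.2.
Round 3 (the employer proposes): the candidate can get 25.2 next round, worth 0.58 × 25.2 = 14.616 now, so the employer offers 14.616, keeping 45.384.
Round 2 (the candidate proposes): the employer can get 45.384 next round, worth 0.58 × 45.384 = 26.32272 now; the candidate offers that and keeps 33.67728.
Round 1 (the employer proposes): the candidate can get 33.67728 next round, worth 0.58 × 33.67728 = 19.5328224 now; the employer offers that and keeps 40.4671776.

40.47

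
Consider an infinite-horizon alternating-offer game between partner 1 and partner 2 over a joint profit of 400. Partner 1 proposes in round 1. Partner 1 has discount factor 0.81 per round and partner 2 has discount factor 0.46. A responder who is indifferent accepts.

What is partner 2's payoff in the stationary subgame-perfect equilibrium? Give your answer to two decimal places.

55.72

When partner 1 proposes, partner 2 accepts any offer worth at least 0.46 times what partner 2 would get by proposing next round; and vice versa.
This gives x = 400 − 0.46y and y = 400 − 0.81x, where x and y are each side's share when it proposes.
Hence (1 − 0.46·0.81)x = 400(1 − 0.46), i.e. 0.6274·x = 216.
x ≈ 344.2780; partner 2's share is 400 − x ≈ 55.7220.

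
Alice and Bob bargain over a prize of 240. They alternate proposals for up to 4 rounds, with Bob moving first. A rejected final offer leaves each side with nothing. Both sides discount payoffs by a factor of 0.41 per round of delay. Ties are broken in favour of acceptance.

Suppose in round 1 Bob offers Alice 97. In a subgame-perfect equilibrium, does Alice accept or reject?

Accept

Round 4 (Alice proposes): Bob will accept anything ≥ 0, so Alice offers 0 and keeps 240.
Round 3 (Bob proposes): Alice can get 240 next round, worth 0.41 × 240 = 98.4 now, so Bob offers 98.4, keeping 141.6.
Round 2 (Alice proposes): Bob can get 141.6 next round, worth 0.41 × 141.6 = 58.056 now; Alice offers that and keeps 181.944.
So by rejecting in round 1, Alice gets 181.944 next round, worth 0.41 × 181.944 = 74.59704 now.
Offer 97 ≥ 74.59704, so Alice accepts.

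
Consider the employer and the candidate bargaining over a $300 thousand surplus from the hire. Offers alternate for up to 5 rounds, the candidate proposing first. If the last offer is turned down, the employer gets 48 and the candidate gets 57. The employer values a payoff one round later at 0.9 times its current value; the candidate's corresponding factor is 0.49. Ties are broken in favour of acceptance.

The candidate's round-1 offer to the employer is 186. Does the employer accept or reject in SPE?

Reject

Work out the employer's continuation value if the offer is rejected.
Round 5 (the candidate proposes): the employer gets 48 if talks fail, so the candidate offers 48 and keeps 252.
Round 4 (the employer proposes): the candidate can get 252 next round, worth 0.49 × 252 = 123.48 now. The employer offers 123.48 and keeps 300 − 123.48 = 176.52.
Round 3 (the candidate proposes): the employer can get 176.52 next round, worth 0.9 × 176.52 = 158.868 now; the candidate offers that and keeps 141.132.
Round 2 (the employer proposes): the candidate can get 141.132 next round, worth 0.49 × 141.132 = 69.15468 now; the employer offers that and keeps 230.84532.
So by rejecting in round 1, the employer gets 230.84532 next round, worth 0.9 × 230.84532 = 207.760788 now.
Offer 186 < 207.760788, so the employer rejects.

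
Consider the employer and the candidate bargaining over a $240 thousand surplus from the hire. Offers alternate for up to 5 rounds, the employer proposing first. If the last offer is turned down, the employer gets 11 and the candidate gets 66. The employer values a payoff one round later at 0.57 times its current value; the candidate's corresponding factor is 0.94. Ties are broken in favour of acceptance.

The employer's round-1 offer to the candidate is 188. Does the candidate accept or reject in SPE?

Round 5 (the employer proposes): the candidate gets 66 if talks fail, so the employer offers 66 and keeps 174.
Round 4 (the candidate proposes): the employer can get 174 next round, worth 0.57 × 174 = 99.18 now, so the candidate offers 99.18, keeping 140.82.
Round 3 (the employer proposes): the candidate can get 140.82 next round, worth 0.94 × 140.82 = 132.3708 now. The employer offers 132.3708 and keeps 240 − 132.3708 = 107.6292.
Round 2 (the candidate proposes): the employer can get 107.6292 next round, worth 0.57 × 107.6292 = 61.348644 now; the candidate offers that and keeps 178.651356.
So by rejecting in round 1, the candidate gets 178.651356 next round, worth 0.94 × 178.651356 = 167.93227464 now.
Offer 188 ≥ 167.93227464, so the candidate accepts.

Accept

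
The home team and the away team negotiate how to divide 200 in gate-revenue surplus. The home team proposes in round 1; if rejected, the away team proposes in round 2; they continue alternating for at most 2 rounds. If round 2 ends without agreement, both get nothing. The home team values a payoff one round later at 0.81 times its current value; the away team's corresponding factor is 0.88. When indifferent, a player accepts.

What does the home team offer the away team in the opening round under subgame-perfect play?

176

Round 2 (the away team proposes): the home team will accept anything ≥ 0, so the away team offers 0 and keeps 200.
Round 1 (the home team proposes): the away team can get 200 next round, worth 0.88 × 200 = 176 now, so the home team offers 176, keeping 24.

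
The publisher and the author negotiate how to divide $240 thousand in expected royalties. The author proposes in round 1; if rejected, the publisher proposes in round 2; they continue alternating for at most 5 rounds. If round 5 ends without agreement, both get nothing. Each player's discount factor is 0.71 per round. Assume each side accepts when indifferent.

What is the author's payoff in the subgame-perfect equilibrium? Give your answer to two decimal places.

By backward induction:
Round 5 (the author proposes): the publisher will accept anything ≥ 0, so the author offers 0 and keeps 240.
Round 4 (the publisher proposes): the author can get 240 next round, worth 0.71 × 240 = 170.4 now, so the publisher offers 170.4, keeping 69.6.
Round 3 (the author proposes): the publisher can get 69.6 next round, worth 0.71 × 69.6 = 49.416 now, so the author offers 49.416, keeping 190.584.
Round 2 (the publisher proposes): the author can get 190.584 next round, worth 0.71 × 190.584 = 135.31464 now. The publisher offers 135.31464 and keeps 240 − 135.31464 = 104.68536.
Round 1 (the author proposes): the publisher can get 104.68536 next round, worth 0.71 × 104.68536 = 74.3266056 now. The author offers 74.3266056 and keeps 240 − 74.3266056 = 165.6733944.

165.67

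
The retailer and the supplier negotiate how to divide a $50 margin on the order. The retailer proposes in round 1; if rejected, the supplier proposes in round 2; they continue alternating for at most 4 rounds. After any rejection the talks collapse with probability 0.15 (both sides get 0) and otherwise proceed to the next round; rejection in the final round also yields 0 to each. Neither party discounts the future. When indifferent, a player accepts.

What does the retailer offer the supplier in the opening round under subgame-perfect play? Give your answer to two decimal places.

37.08

By backward induction:
Round 4 (the supplier proposes): rejection yields 0 for the retailer; the supplier offers 0 and keeps 50.
Round 3 (the retailer proposes): rejecting gives the supplier an expected 0.85 × 50 = 42.5. The retailer offers 42.5 and keeps 50 − 42.5 = 7.5.
Round 2 (the supplier proposes): rejecting gives the retailer an expected 0.85 × 7.5 = 6.375. The supplier offers 6.375 and keeps 50 − 6.375 = 43.625.
Round 1 (the retailer proposes): rejecting gives the supplier an expected 0.85 × 43.625 = 37.08125; the retailer offers that and keeps 12.91875.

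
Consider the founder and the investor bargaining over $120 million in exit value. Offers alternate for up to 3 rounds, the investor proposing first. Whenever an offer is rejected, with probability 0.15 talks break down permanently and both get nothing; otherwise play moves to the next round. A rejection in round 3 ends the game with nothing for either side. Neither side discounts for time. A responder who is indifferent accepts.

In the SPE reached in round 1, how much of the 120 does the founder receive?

Round 3 (the investor proposes): rejection yields 0 for the founder; the investor offers 0 and keeps 120.
Round 2 (the founder proposes): rejecting gives the investor an expected 0.85 × 120 = 102, so the founder offers 102, keeping 18.
Round 1 (the investor proposes): rejecting gives the founder an expected 0.85 × 18 = 15.3, so the investor offers 15.3, keeping 104.7.

15.3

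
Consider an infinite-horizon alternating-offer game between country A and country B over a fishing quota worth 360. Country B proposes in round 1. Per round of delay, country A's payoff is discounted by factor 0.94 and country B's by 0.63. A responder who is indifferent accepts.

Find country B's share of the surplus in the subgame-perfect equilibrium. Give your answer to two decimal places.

In a stationary SPE each proposer offers the other exactly their discounted continuation value.
If country B keeps x when proposing and country A keeps y when proposing, then x = 360 − 0.94y and y = 360 − 0.63x.
Solving: x = 360(1 − 0.94) / (1 − 0.63·0.94) = 21.6 / 0.4078 ≈ 52.9671.
Country A gets 360 − 52.9671 ≈ 307.0329.

52.97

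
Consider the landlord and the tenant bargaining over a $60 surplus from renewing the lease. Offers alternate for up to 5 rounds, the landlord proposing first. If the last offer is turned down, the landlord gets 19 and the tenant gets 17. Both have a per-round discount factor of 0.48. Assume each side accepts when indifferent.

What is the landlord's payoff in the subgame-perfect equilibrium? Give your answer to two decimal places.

Round 5 (the landlord proposes): the tenant gets 17 if talks fail, so the landlord offers 17 and keeps 43.
Round 4 (the tenant proposes): the landlord can get 43 next round, worth 0.48 × 43 = 20.64 now, so the tenant offers 20.64, keeping 39.36.
Round 3 (the landlord proposes): the tenant can get 39.36 next round, worth 0.48 × 39.36 = 18.8928 now, so the landlord offers 18.8928, keeping 41.1072.
Round 2 (the tenant proposes): the landlord can get 41.1072 next round, worth 0.48 × 41.1072 = 19.731456 now. The tenant offers 19.731456 and keeps 60 − 19.731456 = 40.268544.
Round 1 (the landlord proposes): the tenant can get 40.268544 next round, worth 0.48 × 40.268544 = 19.32890112 now; the landlord offers that and keeps 40.67109888.

40.67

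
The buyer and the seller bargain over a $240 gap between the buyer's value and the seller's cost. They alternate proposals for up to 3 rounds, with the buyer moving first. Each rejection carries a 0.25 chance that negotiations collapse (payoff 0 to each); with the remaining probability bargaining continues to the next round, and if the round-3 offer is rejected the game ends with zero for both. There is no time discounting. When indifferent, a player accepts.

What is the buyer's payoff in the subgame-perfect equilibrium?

Round 3 (the buyer proposes): the seller will accept anything ≥ 0, so the buyer offers 0 and keeps 240.
Round 2 (the seller proposes): rejecting gives the buyer an expected 0.75 × 240 = 180. The seller offers 180 and keeps 240 − 180 = 60.
Round 1 (the buyer proposes): rejecting gives the seller an expected 0.75 × 60 = 45; the buyer offers that and keeps 195.

195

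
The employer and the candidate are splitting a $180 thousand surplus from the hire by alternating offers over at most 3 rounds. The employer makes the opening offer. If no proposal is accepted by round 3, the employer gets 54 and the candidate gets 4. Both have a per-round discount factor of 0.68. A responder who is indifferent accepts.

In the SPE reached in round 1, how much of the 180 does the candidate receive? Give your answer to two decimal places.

41.02

Solve by backward induction from round 3.
Round 3 (the employer proposes): the candidate gets 4 if talks fail, so the employer offers 4 and keeps 176.
Round 2 (the candidate proposes): the employer can get 176 next round, worth 0.68 × 176 = 119.68 now. The candidate offers 119.68 and keeps 180 − 119.68 = 60.32.
Round 1 (the employer proposes): the candidate can get 60.32 next round, worth 0.68 × 60.32 = 41.0176 now; the employer offers that and keeps 138.9824.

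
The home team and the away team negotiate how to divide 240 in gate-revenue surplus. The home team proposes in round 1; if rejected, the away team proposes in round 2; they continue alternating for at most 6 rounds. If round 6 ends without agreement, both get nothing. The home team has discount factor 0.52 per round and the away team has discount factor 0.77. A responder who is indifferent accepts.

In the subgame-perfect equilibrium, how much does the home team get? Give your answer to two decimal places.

86.15

Round 6 (the away team proposes): the home team will accept anything ≥ 0, so the away team offers 0 and keeps 240.
Round 5 (the home team proposes): the away team can get 240 next round, worth 0.77 × 240 = 184.8 now, so the home team offers 184.8, keeping 55.2.
Round 4 (the away team proposes): the home team can get 55.2 next round, worth 0.52 × 55.2 = 28.704 now, so the away team offers 28.704, keeping 211.296.
Round 3 (the home team proposes): the away team can get 211.296 next round, worth 0.77 × 211.296 = 162.69792 now, so the home team offers 162.69792, keeping 77.30208.
Round 2 (the away team proposes): the home team can get 77.30208 next round, worth 0.52 × 77.30208 = 40.1970816 now, so the away team offers 40.1970816, keeping 199.8029184.
Round 1 (the home team proposes): the away team can get 199.8029184 next round, worth 0.77 × 199.8029184 = 153.848247168 now. The home team offers 153.848247168 and keeps 240 − 153.848247168 = 86.151752832.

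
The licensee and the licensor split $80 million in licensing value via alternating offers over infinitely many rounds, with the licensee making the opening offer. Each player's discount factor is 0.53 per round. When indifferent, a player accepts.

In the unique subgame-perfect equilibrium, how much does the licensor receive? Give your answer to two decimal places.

When the licensee proposes, the licensor accepts any offer worth at least 0.53 times what the licensor would get by proposing next round; and vice versa.
This gives x = 80 − 0.53y and y = 80 − 0.53x, where x and y are each side's share when it proposes.
Hence (1 − 0.53·0.53)x = 80(1 − 0.53), i.e. 0.7191·x = 37.6.
x ≈ 52.2876; the licensor's share is 80 − x ≈ 27.7124.

27.71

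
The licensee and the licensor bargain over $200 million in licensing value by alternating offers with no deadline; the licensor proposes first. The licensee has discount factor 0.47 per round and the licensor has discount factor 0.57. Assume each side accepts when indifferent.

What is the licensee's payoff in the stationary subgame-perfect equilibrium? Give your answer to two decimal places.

55.21

When the licensor proposes, the licensee accepts any offer worth at least 0.47 times what the licensee would get by proposing next round; and vice versa.
This gives x = 200 − 0.47y and y = 200 − 0.57x, where x and y are each side's share when it proposes.
Hence (1 − 0.47·0.57)x = 200(1 − 0.47), i.e. 0.7321·x = 106.
x ≈ 144.7890; the licensee's share is 200 − x ≈ 55.2110.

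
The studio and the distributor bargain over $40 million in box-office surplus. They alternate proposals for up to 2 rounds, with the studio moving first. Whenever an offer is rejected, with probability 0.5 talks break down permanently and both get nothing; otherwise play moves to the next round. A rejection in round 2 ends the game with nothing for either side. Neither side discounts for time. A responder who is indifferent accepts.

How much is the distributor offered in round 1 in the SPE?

By backward induction:
Round 2 (the distributor proposes): rejection yields 0 for the studio; the distributor offers 0 and keeps 40.
Round 1 (the studio proposes): rejecting gives the distributor an expected 0.5 × 40 = 20; the studio offers that and keeps 20.

20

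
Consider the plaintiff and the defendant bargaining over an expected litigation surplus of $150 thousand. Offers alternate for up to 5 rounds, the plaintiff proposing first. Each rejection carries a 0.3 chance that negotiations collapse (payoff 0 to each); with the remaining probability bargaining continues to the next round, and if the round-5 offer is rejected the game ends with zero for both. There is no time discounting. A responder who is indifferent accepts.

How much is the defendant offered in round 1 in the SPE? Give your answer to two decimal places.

46.94

Round 5 (the plaintiff proposes): rejection yields 0 for the defendant; the plaintiff offers 0 and keeps 150.
Round 4 (the defendant proposes): rejecting gives the plaintiff an expected 0.7 × 150 = 105; the defendant offers that and keeps 45.
Round 3 (the plaintiff proposes): rejecting gives the defendant an expected 0.7 × 45 = 31.5. The plaintiff offers 31.5 and keeps 150 − 31.5 = 118.5.
Round 2 (the defendant proposes): rejecting gives the plaintiff an expected 0.7 × 118.5 = 82.95. The defendant offers 82.95 and keeps 150 − 82.95 = 67.05.
Round 1 (the plaintiff proposes): rejecting gives the defendant an expected 0.7 × 67.05 = 46.935. The plaintiff offers 46.935 and keeps 150 − 46.935 = 103.065.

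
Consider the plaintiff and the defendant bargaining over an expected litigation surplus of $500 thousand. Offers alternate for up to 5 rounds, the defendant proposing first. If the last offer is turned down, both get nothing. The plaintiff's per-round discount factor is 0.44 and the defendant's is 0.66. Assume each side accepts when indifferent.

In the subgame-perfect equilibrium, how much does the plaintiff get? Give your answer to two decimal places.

96.52

By backward induction:
Round 5 (the defendant proposes): the plaintiff will accept anything ≥ 0, so the defendant offers 0 and keeps 500.
Round 4 (the plaintiff proposes): the defendant can get 500 next round, worth 0.66 × 500 = 330 now, so the plaintiff offers 330, keeping 170.
Round 3 (the defendant proposes): the plaintiff can get 170 next round, worth 0.44 × 170 = 74.8 now, so the defendant offers 74.8, keeping 425.2.
Round 2 (the plaintiff proposes): the defendant can get 425.2 next round, worth 0.66 × 425.2 = 280.632 now; the plaintiff offers that and keeps 219.368.
Round 1 (the defendant proposes): the plaintiff can get 219.368 next round, worth 0.44 × 219.368 = 96.52192 now. The defendant offers 96.52192 and keeps 500 − 96.52192 = 403.47808.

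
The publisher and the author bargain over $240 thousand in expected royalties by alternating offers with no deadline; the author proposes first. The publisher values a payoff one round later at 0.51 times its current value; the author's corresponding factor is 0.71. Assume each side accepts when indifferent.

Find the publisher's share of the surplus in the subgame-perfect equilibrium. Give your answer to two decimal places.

55.65

Let x be the author's share when the author proposes and y be the publisher's share when the publisher proposes.
The publisher accepts iff offered ≥ 0.51·y, so x = 240 − 0.51y. Symmetrically y = 240 − 0.71x.
Substituting: x = 240 − 0.51(240 − 0.71x), giving x(1 − 0.71·0.51) = 240(1 − 0.51).
So x = 240 × 0.49 / 0.6379 ≈ 184.3549, and the publisher receives 240 − x ≈ 55.6451.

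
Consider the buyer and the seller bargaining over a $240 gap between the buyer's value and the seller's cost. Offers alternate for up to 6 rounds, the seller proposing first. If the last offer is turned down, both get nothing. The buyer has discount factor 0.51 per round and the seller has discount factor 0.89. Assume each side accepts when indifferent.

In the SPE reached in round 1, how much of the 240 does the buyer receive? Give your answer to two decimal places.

Round 6 (the buyer proposes): the seller will accept anything ≥ 0, so the buyer offers 0 and keeps 240.
Round 5 (the seller proposes): the buyer can get 240 next round, worth 0.51 × 240 = 122.4 now. The seller offers 122.4 and keeps 240 − 122.4 = 117.6.
Round 4 (the buyer proposes): the seller can get 117.6 next round, worth 0.89 × 117.6 = 104.664 now; the buyer offers that and keeps 135.336.
Round 3 (the seller proposes): the buyer can get 135.336 next round, worth 0.51 × 135.336 = 69.02136 now. The seller offers 69.02136 and keeps 240 − 69.02136 = 170.97864.
Round 2 (the buyer proposes): the seller can get 170.97864 next round, worth 0.89 × 170.97864 = 152.1709896 now. The buyer offers 152.1709896 and keeps 240 − 152.1709896 = 87.8290104.
Round 1 (the seller proposes): the buyer can get 87.8290104 next round, worth 0.51 × 87.8290104 = 44.792795304 now, so the seller offers 44.792795304, keeping 195.207204696.

44.79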